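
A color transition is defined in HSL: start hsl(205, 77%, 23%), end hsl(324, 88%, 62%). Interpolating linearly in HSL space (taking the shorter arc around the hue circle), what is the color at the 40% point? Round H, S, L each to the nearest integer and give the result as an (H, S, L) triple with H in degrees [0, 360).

(253, 81, 39)

Hue arc: Δh = 324 − 205 = 119° (|Δh| ≤ 180, already the shorter path).
H = 205 + 0.4 × (119) = 252.6 → 253°
S = 77 + 0.4 × (88 − 77) = 81.4 → 81%
L = 23 + 0.4 × (62 − 23) = 38.6 → 39%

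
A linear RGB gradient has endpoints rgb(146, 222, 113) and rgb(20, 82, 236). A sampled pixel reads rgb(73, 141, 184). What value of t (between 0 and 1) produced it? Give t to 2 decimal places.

0.58

Invert the lerp on the G channel (largest span, 140): t = (141 − 222) / (82 − 222) = -81/-140 = 0.57857.
Check on R: (73 − 146)/(20 − 146) = 0.5794 ✓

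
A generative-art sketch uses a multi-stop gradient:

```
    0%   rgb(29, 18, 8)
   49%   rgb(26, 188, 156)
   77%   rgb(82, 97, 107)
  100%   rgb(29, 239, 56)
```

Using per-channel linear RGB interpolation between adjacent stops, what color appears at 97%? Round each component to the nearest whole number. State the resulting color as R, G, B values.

97% lies between the 77% and 100% stops, so the local fraction is t = (97 − 77)/(100 − 77) = 20/23 ≈ 0.8696.
R = 82 + 0.8696 × (29 − 82) = 35.911 → 36
G = 97 + 0.8696 × (239 − 97) = 220.483 → 220
B = 107 + 0.8696 × (56 − 107) = 62.65 → 63

(36, 220, 63)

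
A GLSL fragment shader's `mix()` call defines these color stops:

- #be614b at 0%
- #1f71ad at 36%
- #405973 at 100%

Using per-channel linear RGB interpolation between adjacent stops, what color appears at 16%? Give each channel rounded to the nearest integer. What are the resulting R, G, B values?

(119, 104, 119)

16% lies between the 0% and 36% stops, so the local fraction is t = (16 − 0)/(36 − 0) = 16/36 ≈ 0.4444.
#be614b → (190, 97, 75); #1f71ad → (31, 113, 173).
R = 190 + 0.4444 × (31 − 190) = 119.34 → 119
G = 97 + 0.4444 × (113 − 97) = 104.11 → 104
B = 75 + 0.4444 × (173 − 75) = 118.551 → 119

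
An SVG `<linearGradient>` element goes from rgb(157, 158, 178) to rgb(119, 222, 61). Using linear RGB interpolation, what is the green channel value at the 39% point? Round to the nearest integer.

G = 158 + 0.39 × (222 − 158) = 182.96 → 183

183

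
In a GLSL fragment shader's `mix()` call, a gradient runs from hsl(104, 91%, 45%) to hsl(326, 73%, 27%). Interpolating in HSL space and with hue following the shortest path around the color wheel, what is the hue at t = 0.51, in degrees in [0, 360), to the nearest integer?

Hue: 326 − 104 = 222°, but |222| > 180 so the shorter arc goes the other way: Δh = 222 − 360 = -138°.
H = 104 + 0.51 × (-138) = 33.62 → 34°

34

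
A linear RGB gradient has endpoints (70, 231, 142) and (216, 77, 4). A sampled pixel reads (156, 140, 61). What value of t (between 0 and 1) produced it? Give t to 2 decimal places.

Invert the lerp on the G channel (largest span, 154): t = (140 − 231) / (77 − 231) = -91/-154 = 0.59091.
Check on R: (156 − 70)/(216 − 70) = 0.589 ✓

0.59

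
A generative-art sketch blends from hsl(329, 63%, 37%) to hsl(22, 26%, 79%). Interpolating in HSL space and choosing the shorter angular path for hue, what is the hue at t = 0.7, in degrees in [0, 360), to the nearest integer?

6

Hue: 22 − 329 = -307°, but |-307| > 180 so the shorter arc goes the other way: Δh = -307 + 360 = 53°.
H = 329 + 0.7 × (53) = 366.1 → 366 → 366 mod 360 = 6°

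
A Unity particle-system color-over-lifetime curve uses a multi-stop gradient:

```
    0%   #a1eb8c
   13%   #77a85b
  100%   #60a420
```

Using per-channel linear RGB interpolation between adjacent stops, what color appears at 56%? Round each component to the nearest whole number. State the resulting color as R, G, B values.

(108, 166, 62)

56% lies between the 13% and 100% stops, so the local fraction is t = (56 − 13)/(100 − 13) = 43/87 ≈ 0.4943.
#77a85b → (119, 168, 91); #60a420 → (96, 164, 32).
R = 119 + 0.4943 × (96 − 119) = 107.631 → 108
G = 168 + 0.4943 × (164 − 168) = 166.023 → 166
B = 91 + 0.4943 × (32 − 91) = 61.836 → 62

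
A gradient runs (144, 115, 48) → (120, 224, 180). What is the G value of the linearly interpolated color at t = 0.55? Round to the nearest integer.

G = 115 + 0.55 × (224 − 115) = 174.95 → 175

175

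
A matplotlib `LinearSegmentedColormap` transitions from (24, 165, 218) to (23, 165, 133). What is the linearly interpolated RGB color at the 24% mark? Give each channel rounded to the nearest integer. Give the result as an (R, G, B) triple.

(24, 165, 198)

24% corresponds to t = 0.24.
R = 24 + 0.24 × (23 − 24) = 24 + 0.24 × -1 = 23.76 → 24
G = 165 + 0.24 × (165 − 165) = 165 + 0.24 × 0 = 165 → 165
B = 218 + 0.24 × (133 − 218) = 218 + 0.24 × -85 = 197.6 → 198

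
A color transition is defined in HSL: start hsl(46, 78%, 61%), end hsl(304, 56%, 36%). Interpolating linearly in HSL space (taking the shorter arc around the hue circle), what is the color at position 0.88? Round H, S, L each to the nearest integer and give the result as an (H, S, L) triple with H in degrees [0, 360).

(316, 59, 39)

Hue: 304 − 46 = 258°, but |258| > 180 so the shorter arc goes the other way: Δh = 258 − 360 = -102°.
H = 46 + 0.88 × (-102) = -43.76 → -44 → -44 mod 360 = 316°
S = 78 + 0.88 × (56 − 78) = 58.64 → 59%
L = 61 + 0.88 × (36 − 61) = 39 → 39%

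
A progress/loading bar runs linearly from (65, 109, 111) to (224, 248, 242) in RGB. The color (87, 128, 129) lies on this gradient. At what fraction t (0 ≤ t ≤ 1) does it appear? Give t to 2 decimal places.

Invert the lerp on the R channel (largest span, 159): t = (87 − 65) / (224 − 65) = 22/159 = 0.13836.
Check on G: (128 − 109)/(248 − 109) = 0.1367 ✓

0.14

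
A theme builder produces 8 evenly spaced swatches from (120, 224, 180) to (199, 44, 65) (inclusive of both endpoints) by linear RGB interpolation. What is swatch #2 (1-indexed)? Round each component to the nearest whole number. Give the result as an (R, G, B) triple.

(131, 198, 164)

With 8 swatches and endpoints inclusive, swatch 2 sits at t = (2 − 1)/(8 − 1) = 1/7 ≈ 0.1429.
R = 120 + 0.1429 × (199 − 120) = 131.289 → 131
G = 224 + 0.1429 × (44 − 224) = 198.278 → 198
B = 180 + 0.1429 × (65 − 180) = 163.566 → 164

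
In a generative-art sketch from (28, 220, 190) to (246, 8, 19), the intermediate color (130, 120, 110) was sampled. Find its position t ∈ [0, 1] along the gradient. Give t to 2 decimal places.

0.47

Invert the lerp on the R channel (largest span, 218): t = (130 − 28) / (246 − 28) = 102/218 = 0.46789.
Check on G: (120 − 220)/(8 − 220) = 0.4717 ✓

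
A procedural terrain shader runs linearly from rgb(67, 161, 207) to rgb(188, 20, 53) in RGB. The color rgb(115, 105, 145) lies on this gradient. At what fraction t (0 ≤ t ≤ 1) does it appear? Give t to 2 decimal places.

Invert the lerp on the B channel (largest span, 154): t = (145 − 207) / (53 − 207) = -62/-154 = 0.4026.
Check on R: (115 − 67)/(188 − 67) = 0.3967 ✓

0.40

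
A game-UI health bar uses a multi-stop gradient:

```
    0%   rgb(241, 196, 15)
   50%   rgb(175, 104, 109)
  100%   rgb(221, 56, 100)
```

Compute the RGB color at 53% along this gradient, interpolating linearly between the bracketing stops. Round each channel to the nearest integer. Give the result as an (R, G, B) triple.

(178, 101, 108)

53% lies between the 50% and 100% stops, so the local fraction is t = (53 − 50)/(100 − 50) = 3/50 ≈ 0.06.
R = 175 + 0.06 × (221 − 175) = 177.76 → 178
G = 104 + 0.06 × (56 − 104) = 101.12 → 101
B = 109 + 0.06 × (100 − 109) = 108.46 → 108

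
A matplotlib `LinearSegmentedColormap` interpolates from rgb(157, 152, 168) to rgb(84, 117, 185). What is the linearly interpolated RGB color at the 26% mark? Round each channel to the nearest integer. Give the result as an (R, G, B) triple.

26% corresponds to t = 0.26.
R = 157 + 0.26 × (84 − 157) = 157 + 0.26 × -73 = 138.02 → 138
G = 152 + 0.26 × (117 − 152) = 152 + 0.26 × -35 = 142.9 → 143
B = 168 + 0.26 × (185 − 168) = 168 + 0.26 × 17 = 172.42 → 172
So the blended color is (138, 143, 172), about #8a8fac.

(138, 143, 172)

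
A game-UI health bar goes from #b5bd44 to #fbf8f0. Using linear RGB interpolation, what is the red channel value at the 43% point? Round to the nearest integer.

R₁ = 181 (from #b5bd44), R₂ = 251 (from #fbf8f0).
R = 181 + 0.43 × (251 − 181) = 211.1 → 211

211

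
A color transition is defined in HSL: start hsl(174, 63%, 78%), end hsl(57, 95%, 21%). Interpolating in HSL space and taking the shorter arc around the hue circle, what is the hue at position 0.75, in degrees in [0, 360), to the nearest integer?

Hue arc: Δh = 57 − 174 = -117° (|Δh| ≤ 180, already the shorter path).
H = 174 + 0.75 × (-117) = 86.25 → 86°

86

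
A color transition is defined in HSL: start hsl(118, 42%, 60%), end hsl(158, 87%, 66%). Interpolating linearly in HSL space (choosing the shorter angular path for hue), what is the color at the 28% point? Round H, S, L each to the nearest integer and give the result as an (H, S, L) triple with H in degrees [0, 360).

Hue arc: Δh = 158 − 118 = 40° (|Δh| ≤ 180, already the shorter path).
H = 118 + 0.28 × (40) = 129.2 → 129°
S = 42 + 0.28 × (87 − 42) = 54.6 → 55%
L = 60 + 0.28 × (66 − 60) = 61.68 → 62%

(129, 55, 62)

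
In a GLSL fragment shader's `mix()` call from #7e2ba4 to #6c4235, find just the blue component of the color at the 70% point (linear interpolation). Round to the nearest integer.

B₁ = 164 (from #7e2ba4), B₂ = 53 (from #6c4235).
B = 164 + 0.7 × (53 − 164) = 86.3 → 86

86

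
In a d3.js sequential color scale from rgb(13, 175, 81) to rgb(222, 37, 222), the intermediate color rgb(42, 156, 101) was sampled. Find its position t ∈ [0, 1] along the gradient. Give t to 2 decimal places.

Invert the lerp on the R channel (largest span, 209): t = (42 − 13) / (222 − 13) = 29/209 = 0.13876.
Check on G: (156 − 175)/(37 − 175) = 0.1377 ✓

0.14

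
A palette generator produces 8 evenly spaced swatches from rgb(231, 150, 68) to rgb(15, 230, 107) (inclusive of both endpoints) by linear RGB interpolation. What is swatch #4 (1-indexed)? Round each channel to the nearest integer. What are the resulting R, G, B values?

(138, 184, 85)

With 8 swatches and endpoints inclusive, swatch 4 sits at t = (4 − 1)/(8 − 1) = 3/7 ≈ 0.4286.
R = 231 + 0.4286 × (15 − 231) = 138.422 → 138
G = 150 + 0.4286 × (230 − 150) = 184.288 → 184
B = 68 + 0.4286 × (107 − 68) = 84.715 → 85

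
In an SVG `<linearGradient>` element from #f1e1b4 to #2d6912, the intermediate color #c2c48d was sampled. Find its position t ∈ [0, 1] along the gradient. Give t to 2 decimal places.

0.24

Invert the lerp on the R channel (largest span, 196): t = (194 − 241) / (45 − 241) = -47/-196 = 0.2398.
Check on G: (196 − 225)/(105 − 225) = 0.2417 ✓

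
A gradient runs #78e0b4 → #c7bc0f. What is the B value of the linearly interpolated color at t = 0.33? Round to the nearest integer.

B₁ = 180 (from #78e0b4), B₂ = 15 (from #c7bc0f).
B = 180 + 0.33 × (15 − 180) = 125.55 → 126

126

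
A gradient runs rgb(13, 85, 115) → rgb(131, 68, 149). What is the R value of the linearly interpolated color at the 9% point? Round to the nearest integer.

24

R = 13 + 0.09 × (131 − 13) = 23.62 → 24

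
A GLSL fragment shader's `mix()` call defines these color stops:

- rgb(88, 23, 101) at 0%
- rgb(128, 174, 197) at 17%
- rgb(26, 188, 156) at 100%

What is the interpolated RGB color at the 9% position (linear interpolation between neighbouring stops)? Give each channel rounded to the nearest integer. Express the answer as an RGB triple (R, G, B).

(109, 103, 152)

9% lies between the 0% and 17% stops, so the local fraction is t = (9 − 0)/(17 − 0) = 9/17 ≈ 0.5294.
R = 88 + 0.5294 × (128 − 88) = 109.176 → 109
G = 23 + 0.5294 × (174 − 23) = 102.939 → 103
B = 101 + 0.5294 × (197 − 101) = 151.822 → 152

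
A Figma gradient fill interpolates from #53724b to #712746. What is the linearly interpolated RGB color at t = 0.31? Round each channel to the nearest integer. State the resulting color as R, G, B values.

#53724b → (83, 114, 75); #712746 → (113, 39, 70).
R = 83 + 0.31 × (113 − 83) = 83 + 0.31 × 30 = 92.3 → 92
G = 114 + 0.31 × (39 − 114) = 114 + 0.31 × -75 = 90.75 → 91
B = 75 + 0.31 × (70 − 75) = 75 + 0.31 × -5 = 73.45 → 73
So the blended color is (92, 91, 73), about #5c5b49.

(92, 91, 73)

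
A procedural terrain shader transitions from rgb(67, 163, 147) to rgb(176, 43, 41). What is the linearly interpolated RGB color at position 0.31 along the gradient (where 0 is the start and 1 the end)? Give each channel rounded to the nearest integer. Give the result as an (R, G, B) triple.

(101, 126, 114)

R = 67 + 0.31 × (176 − 67) = 67 + 0.31 × 109 = 100.79 → 101
G = 163 + 0.31 × (43 − 163) = 163 + 0.31 × -120 = 125.8 → 126
B = 147 + 0.31 × (41 − 147) = 147 + 0.31 × -106 = 114.14 → 114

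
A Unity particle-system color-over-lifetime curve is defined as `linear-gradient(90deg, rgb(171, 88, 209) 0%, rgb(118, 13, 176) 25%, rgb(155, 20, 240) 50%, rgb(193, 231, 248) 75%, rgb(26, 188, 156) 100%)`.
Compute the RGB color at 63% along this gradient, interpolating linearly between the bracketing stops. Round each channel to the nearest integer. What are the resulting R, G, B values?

63% lies between the 50% and 75% stops, so the local fraction is t = (63 − 50)/(75 − 50) = 13/25 ≈ 0.52.
R = 155 + 0.52 × (193 − 155) = 174.76 → 175
G = 20 + 0.52 × (231 − 20) = 129.72 → 130
B = 240 + 0.52 × (248 − 240) = 244.16 → 244

(175, 130, 244)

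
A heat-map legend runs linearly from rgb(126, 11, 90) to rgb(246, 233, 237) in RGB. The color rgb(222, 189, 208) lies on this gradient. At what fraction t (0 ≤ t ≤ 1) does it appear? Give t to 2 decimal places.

0.80

Invert the lerp on the G channel (largest span, 222): t = (189 − 11) / (233 − 11) = 178/222 = 0.8018.
Check on R: (222 − 126)/(246 − 126) = 0.8 ✓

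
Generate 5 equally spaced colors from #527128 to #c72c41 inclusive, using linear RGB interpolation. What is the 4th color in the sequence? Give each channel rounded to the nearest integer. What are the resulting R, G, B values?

With 5 swatches and endpoints inclusive, swatch 4 sits at t = (4 − 1)/(5 − 1) = 3/4 ≈ 0.75.
#527128 → (82, 113, 40); #c72c41 → (199, 44, 65).
R = 82 + 0.75 × (199 − 82) = 169.75 → 170
G = 113 + 0.75 × (44 − 113) = 61.25 → 61
B = 40 + 0.75 × (65 − 40) = 58.75 → 59

(170, 61, 59)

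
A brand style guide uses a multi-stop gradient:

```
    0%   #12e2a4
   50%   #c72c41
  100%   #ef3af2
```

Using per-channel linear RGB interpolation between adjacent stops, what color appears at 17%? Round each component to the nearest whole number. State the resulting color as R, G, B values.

(80, 164, 130)

17% lies between the 0% and 50% stops, so the local fraction is t = (17 − 0)/(50 − 0) = 17/50 ≈ 0.34.
#12e2a4 → (18, 226, 164); #c72c41 → (199, 44, 65).
R = 18 + 0.34 × (199 − 18) = 79.54 → 80
G = 226 + 0.34 × (44 − 226) = 164.12 → 164
B = 164 + 0.34 × (65 − 164) = 130.34 → 130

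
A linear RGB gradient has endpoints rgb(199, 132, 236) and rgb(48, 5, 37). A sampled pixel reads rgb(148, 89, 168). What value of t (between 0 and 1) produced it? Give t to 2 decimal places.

0.34

Invert the lerp on the B channel (largest span, 199): t = (168 − 236) / (37 − 236) = -68/-199 = 0.34171.
Check on R: (148 − 199)/(48 − 199) = 0.3377 ✓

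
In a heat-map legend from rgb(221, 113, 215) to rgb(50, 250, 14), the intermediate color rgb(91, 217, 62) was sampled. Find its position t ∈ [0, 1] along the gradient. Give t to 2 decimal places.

Invert the lerp on the B channel (largest span, 201): t = (62 − 215) / (14 − 215) = -153/-201 = 0.76119.
Check on R: (91 − 221)/(50 − 221) = 0.7602 ✓

0.76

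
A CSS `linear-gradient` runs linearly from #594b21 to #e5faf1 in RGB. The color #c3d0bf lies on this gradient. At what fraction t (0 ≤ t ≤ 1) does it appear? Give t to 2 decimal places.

Invert the lerp on the B channel (largest span, 208): t = (191 − 33) / (241 − 33) = 158/208 = 0.75962.
Check on R: (195 − 89)/(229 − 89) = 0.7571 ✓

0.76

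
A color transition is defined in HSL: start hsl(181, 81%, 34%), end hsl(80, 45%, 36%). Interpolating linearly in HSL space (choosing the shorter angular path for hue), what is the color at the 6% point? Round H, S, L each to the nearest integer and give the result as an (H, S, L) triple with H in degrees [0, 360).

(175, 79, 34)

Hue arc: Δh = 80 − 181 = -101° (|Δh| ≤ 180, already the shorter path).
H = 181 + 0.06 × (-101) = 174.94 → 175°
S = 81 + 0.06 × (45 − 81) = 78.84 → 79%
L = 34 + 0.06 × (36 − 34) = 34.12 → 34%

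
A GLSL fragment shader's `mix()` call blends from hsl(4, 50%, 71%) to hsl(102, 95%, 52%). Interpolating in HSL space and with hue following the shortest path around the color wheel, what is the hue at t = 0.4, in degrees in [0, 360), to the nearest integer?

43

Hue arc: Δh = 102 − 4 = 98° (|Δh| ≤ 180, already the shorter path).
H = 4 + 0.4 × (98) = 43.2 → 43°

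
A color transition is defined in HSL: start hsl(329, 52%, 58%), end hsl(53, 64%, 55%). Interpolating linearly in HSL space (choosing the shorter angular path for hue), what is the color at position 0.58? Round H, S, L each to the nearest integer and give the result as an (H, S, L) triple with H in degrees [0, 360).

(18, 59, 56)

Hue: 53 − 329 = -276°, but |-276| > 180 so the shorter arc goes the other way: Δh = -276 + 360 = 84°.
H = 329 + 0.58 × (84) = 377.72 → 378 → 378 mod 360 = 18°
S = 52 + 0.58 × (64 − 52) = 58.96 → 59%
L = 58 + 0.58 × (55 − 58) = 56.26 → 56%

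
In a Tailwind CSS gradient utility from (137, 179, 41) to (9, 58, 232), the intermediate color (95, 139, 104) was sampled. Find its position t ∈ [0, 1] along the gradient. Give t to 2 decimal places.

Invert the lerp on the B channel (largest span, 191): t = (104 − 41) / (232 − 41) = 63/191 = 0.32984.
Check on R: (95 − 137)/(9 − 137) = 0.3281 ✓

0.33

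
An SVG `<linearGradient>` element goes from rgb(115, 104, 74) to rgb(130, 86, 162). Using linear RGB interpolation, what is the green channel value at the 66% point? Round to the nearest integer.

G = 104 + 0.66 × (86 − 104) = 92.12 → 92

92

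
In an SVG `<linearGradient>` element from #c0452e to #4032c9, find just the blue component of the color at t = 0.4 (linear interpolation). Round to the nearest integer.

B₁ = 46 (from #c0452e), B₂ = 201 (from #4032c9).
B = 46 + 0.4 × (201 − 46) = 108 → 108

108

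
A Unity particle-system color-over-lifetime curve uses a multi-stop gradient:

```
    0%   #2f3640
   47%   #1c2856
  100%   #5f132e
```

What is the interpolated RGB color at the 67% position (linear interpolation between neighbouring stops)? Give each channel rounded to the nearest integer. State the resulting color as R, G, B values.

(53, 32, 71)

67% lies between the 47% and 100% stops, so the local fraction is t = (67 − 47)/(100 − 47) = 20/53 ≈ 0.3774.
#1c2856 → (28, 40, 86); #5f132e → (95, 19, 46).
R = 28 + 0.3774 × (95 − 28) = 53.286 → 53
G = 40 + 0.3774 × (19 − 40) = 32.075 → 32
B = 86 + 0.3774 × (46 − 86) = 70.904 → 71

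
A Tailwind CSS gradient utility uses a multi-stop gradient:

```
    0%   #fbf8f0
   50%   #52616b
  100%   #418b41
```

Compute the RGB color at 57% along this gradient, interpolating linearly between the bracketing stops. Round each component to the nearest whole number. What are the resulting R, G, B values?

(80, 103, 101)

57% lies between the 50% and 100% stops, so the local fraction is t = (57 − 50)/(100 − 50) = 7/50 ≈ 0.14.
#52616b → (82, 97, 107); #418b41 → (65, 139, 65).
R = 82 + 0.14 × (65 − 82) = 79.62 → 80
G = 97 + 0.14 × (139 − 97) = 102.88 → 103
B = 107 + 0.14 × (65 − 107) = 101.12 → 101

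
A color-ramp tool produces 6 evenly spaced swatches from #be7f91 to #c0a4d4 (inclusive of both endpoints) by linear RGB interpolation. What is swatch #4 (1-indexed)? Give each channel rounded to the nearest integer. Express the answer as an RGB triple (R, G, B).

(191, 149, 185)

With 6 swatches and endpoints inclusive, swatch 4 sits at t = (4 − 1)/(6 − 1) = 3/5 ≈ 0.6.
#be7f91 → (190, 127, 145); #c0a4d4 → (192, 164, 212).
R = 190 + 0.6 × (192 − 190) = 191.2 → 191
G = 127 + 0.6 × (164 − 127) = 149.2 → 149
B = 145 + 0.6 × (212 − 145) = 185.2 → 185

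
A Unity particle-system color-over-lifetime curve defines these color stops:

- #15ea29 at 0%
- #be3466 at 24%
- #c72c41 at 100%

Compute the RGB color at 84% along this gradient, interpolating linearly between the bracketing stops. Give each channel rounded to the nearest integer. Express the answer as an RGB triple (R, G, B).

(197, 46, 73)

84% lies between the 24% and 100% stops, so the local fraction is t = (84 − 24)/(100 − 24) = 60/76 ≈ 0.7895.
#be3466 → (190, 52, 102); #c72c41 → (199, 44, 65).
R = 190 + 0.7895 × (199 − 190) = 197.106 → 197
G = 52 + 0.7895 × (44 − 52) = 45.684 → 46
B = 102 + 0.7895 × (65 − 102) = 72.788 → 73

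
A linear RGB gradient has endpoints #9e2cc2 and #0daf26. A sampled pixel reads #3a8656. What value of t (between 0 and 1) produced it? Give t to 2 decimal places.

0.69

Invert the lerp on the B channel (largest span, 156): t = (86 − 194) / (38 − 194) = -108/-156 = 0.69231.
Check on R: (58 − 158)/(13 − 158) = 0.6897 ✓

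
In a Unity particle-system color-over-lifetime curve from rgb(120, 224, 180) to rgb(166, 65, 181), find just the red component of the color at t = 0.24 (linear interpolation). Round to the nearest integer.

131

R = 120 + 0.24 × (166 − 120) = 131.04 → 131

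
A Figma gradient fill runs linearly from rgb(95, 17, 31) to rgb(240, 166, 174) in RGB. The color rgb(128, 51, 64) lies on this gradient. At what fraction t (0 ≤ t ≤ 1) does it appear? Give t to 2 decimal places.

0.23

Invert the lerp on the G channel (largest span, 149): t = (51 − 17) / (166 − 17) = 34/149 = 0.22819.
Check on R: (128 − 95)/(240 − 95) = 0.2276 ✓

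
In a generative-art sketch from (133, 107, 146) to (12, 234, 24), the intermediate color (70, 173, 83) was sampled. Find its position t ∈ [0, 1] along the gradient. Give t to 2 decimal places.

0.52

Invert the lerp on the G channel (largest span, 127): t = (173 − 107) / (234 − 107) = 66/127 = 0.51969.
Check on R: (70 − 133)/(12 − 133) = 0.5207 ✓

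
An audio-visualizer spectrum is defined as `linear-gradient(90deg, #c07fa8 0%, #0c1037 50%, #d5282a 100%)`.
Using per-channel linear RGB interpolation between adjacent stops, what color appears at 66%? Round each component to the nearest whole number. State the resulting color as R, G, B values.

66% lies between the 50% and 100% stops, so the local fraction is t = (66 − 50)/(100 − 50) = 16/50 ≈ 0.32.
#0c1037 → (12, 16, 55); #d5282a → (213, 40, 42).
R = 12 + 0.32 × (213 − 12) = 76.32 → 76
G = 16 + 0.32 × (40 − 16) = 23.68 → 24
B = 55 + 0.32 × (42 − 55) = 50.84 → 51

(76, 24, 51)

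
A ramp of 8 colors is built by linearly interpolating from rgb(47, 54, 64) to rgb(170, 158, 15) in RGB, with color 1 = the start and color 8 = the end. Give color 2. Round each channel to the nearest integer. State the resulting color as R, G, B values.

With 8 swatches and endpoints inclusive, swatch 2 sits at t = (2 − 1)/(8 − 1) = 1/7 ≈ 0.1429.
R = 47 + 0.1429 × (170 − 47) = 64.577 → 65
G = 54 + 0.1429 × (158 − 54) = 68.862 → 69
B = 64 + 0.1429 × (15 − 64) = 56.998 → 57

(65, 69, 57)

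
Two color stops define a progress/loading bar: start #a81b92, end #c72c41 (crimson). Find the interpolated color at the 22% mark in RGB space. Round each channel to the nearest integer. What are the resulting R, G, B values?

(175, 31, 128)

#a81b92 → (168, 27, 146); #c72c41 → (199, 44, 65).
22% corresponds to t = 0.22.
R = 168 + 0.22 × (199 − 168) = 168 + 0.22 × 31 = 174.82 → 175
G = 27 + 0.22 × (44 − 27) = 27 + 0.22 × 17 = 30.74 → 31
B = 146 + 0.22 × (65 − 146) = 146 + 0.22 × -81 = 128.18 → 128
So the blended color is (175, 31, 128), about #af1f80.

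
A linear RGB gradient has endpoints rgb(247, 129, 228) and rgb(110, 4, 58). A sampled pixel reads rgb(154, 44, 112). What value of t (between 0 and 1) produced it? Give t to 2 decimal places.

0.68

Invert the lerp on the B channel (largest span, 170): t = (112 − 228) / (58 − 228) = -116/-170 = 0.68235.
Check on R: (154 − 247)/(110 − 247) = 0.6788 ✓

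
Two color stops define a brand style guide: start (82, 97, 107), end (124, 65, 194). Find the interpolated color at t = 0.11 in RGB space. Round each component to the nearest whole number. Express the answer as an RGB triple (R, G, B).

(87, 93, 117)

R = 82 + 0.11 × (124 − 82) = 82 + 0.11 × 42 = 86.62 → 87
G = 97 + 0.11 × (65 − 97) = 97 + 0.11 × -32 = 93.48 → 93
B = 107 + 0.11 × (194 − 107) = 107 + 0.11 × 87 = 116.57 → 117
So the blended color is (87, 93, 117), about #575d75.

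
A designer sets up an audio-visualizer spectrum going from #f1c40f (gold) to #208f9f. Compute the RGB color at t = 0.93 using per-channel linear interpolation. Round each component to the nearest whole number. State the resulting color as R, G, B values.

#f1c40f → (241, 196, 15); #208f9f → (32, 143, 159).
R = 241 + 0.93 × (32 − 241) = 241 + 0.93 × -209 = 46.63 → 47
G = 196 + 0.93 × (143 − 196) = 196 + 0.93 × -53 = 146.71 → 147
B = 15 + 0.93 × (159 − 15) = 15 + 0.93 × 144 = 148.92 → 149

(47, 147, 149)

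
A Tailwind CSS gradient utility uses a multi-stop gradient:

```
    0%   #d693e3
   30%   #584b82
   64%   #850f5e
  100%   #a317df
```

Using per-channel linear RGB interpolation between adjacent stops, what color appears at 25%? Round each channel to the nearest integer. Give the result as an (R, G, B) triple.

25% lies between the 0% and 30% stops, so the local fraction is t = (25 − 0)/(30 − 0) = 25/30 ≈ 0.8333.
#d693e3 → (214, 147, 227); #584b82 → (88, 75, 130).
R = 214 + 0.8333 × (88 − 214) = 109.004 → 109
G = 147 + 0.8333 × (75 − 147) = 87.002 → 87
B = 227 + 0.8333 × (130 − 227) = 146.17 → 146

(109, 87, 146)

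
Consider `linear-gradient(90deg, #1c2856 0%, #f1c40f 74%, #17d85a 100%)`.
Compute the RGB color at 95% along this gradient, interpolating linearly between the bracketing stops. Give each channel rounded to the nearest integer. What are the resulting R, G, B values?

95% lies between the 74% and 100% stops, so the local fraction is t = (95 − 74)/(100 − 74) = 21/26 ≈ 0.8077.
#f1c40f → (241, 196, 15); #17d85a → (23, 216, 90).
R = 241 + 0.8077 × (23 − 241) = 64.921 → 65
G = 196 + 0.8077 × (216 − 196) = 212.154 → 212
B = 15 + 0.8077 × (90 − 15) = 75.578 → 76

(65, 212, 76)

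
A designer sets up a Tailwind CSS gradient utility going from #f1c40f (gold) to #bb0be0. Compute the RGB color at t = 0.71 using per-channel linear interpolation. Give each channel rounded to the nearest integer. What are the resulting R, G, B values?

(203, 65, 163)

#f1c40f → (241, 196, 15); #bb0be0 → (187, 11, 224).
R = 241 + 0.71 × (187 − 241) = 241 + 0.71 × -54 = 202.66 → 203
G = 196 + 0.71 × (11 − 196) = 196 + 0.71 × -185 = 64.65 → 65
B = 15 + 0.71 × (224 − 15) = 15 + 0.71 × 209 = 163.39 → 163
So the blended color is (203, 65, 163), about #cb41a3.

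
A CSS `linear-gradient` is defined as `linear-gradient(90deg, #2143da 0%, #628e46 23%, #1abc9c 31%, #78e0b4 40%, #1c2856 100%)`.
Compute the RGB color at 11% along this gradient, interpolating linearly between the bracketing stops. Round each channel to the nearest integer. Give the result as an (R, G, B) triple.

11% lies between the 0% and 23% stops, so the local fraction is t = (11 − 0)/(23 − 0) = 11/23 ≈ 0.4783.
#2143da → (33, 67, 218); #628e46 → (98, 142, 70).
R = 33 + 0.4783 × (98 − 33) = 64.09 → 64
G = 67 + 0.4783 × (142 − 67) = 102.873 → 103
B = 218 + 0.4783 × (70 − 218) = 147.212 → 147

(64, 103, 147)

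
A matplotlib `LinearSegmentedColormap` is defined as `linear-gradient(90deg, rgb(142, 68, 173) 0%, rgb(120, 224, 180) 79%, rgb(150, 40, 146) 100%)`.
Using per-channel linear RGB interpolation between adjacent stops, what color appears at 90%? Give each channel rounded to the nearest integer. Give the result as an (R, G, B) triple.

90% lies between the 79% and 100% stops, so the local fraction is t = (90 − 79)/(100 − 79) = 11/21 ≈ 0.5238.
R = 120 + 0.5238 × (150 − 120) = 135.714 → 136
G = 224 + 0.5238 × (40 − 224) = 127.621 → 128
B = 180 + 0.5238 × (146 − 180) = 162.191 → 162

(136, 128, 162)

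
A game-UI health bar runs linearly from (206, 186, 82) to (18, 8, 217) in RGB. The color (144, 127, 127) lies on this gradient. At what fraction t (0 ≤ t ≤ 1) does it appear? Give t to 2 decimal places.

0.33

Invert the lerp on the R channel (largest span, 188): t = (144 − 206) / (18 − 206) = -62/-188 = 0.32979.
Check on G: (127 − 186)/(8 − 186) = 0.3315 ✓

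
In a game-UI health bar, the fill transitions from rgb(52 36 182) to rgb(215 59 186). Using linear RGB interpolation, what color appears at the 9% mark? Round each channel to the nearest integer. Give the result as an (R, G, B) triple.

(67, 38, 182)

9% corresponds to t = 0.09.
R = 52 + 0.09 × (215 − 52) = 52 + 0.09 × 163 = 66.67 → 67
G = 36 + 0.09 × (59 − 36) = 36 + 0.09 × 23 = 38.07 → 38
B = 182 + 0.09 × (186 − 182) = 182 + 0.09 × 4 = 182.36 → 182
So the blended color is (67, 38, 182), about #4326b6.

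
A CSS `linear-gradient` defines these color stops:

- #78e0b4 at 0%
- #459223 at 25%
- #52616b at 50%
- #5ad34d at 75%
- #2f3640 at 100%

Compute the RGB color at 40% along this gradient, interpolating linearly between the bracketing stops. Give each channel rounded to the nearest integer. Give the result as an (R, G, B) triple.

40% lies between the 25% and 50% stops, so the local fraction is t = (40 − 25)/(50 − 25) = 15/25 ≈ 0.6.
#459223 → (69, 146, 35); #52616b → (82, 97, 107).
R = 69 + 0.6 × (82 − 69) = 76.8 → 77
G = 146 + 0.6 × (97 − 146) = 116.6 → 117
B = 35 + 0.6 × (107 − 35) = 78.2 → 78

(77, 117, 78)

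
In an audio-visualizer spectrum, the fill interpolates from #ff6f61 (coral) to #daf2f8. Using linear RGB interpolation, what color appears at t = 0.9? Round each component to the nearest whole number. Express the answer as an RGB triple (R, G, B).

#ff6f61 → (255, 111, 97); #daf2f8 → (218, 242, 248).
R = 255 + 0.9 × (218 − 255) = 255 + 0.9 × -37 = 221.7 → 222
G = 111 + 0.9 × (242 − 111) = 111 + 0.9 × 131 = 228.9 → 229
B = 97 + 0.9 × (248 − 97) = 97 + 0.9 × 151 = 232.9 → 233

(222, 229, 233)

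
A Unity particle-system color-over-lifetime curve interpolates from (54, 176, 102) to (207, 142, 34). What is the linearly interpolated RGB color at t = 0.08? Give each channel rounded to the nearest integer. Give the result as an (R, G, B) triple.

(66, 173, 97)

R = 54 + 0.08 × (207 − 54) = 54 + 0.08 × 153 = 66.24 → 66
G = 176 + 0.08 × (142 − 176) = 176 + 0.08 × -34 = 173.28 → 173
B = 102 + 0.08 × (34 − 102) = 102 + 0.08 × -68 = 96.56 → 97
So the blended color is (66, 173, 97), about #42ad61.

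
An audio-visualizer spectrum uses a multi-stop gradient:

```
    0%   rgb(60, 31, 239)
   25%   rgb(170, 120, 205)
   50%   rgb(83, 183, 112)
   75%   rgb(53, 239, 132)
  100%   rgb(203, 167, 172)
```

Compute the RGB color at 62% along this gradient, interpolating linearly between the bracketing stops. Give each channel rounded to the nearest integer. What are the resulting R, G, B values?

62% lies between the 50% and 75% stops, so the local fraction is t = (62 − 50)/(75 − 50) = 12/25 ≈ 0.48.
R = 83 + 0.48 × (53 − 83) = 68.6 → 69
G = 183 + 0.48 × (239 − 183) = 209.88 → 210
B = 112 + 0.48 × (132 − 112) = 121.6 → 122

(69, 210, 122)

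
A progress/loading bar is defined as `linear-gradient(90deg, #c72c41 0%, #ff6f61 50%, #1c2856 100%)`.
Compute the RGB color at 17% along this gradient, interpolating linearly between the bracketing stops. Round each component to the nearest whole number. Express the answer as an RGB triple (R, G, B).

(218, 67, 76)

17% lies between the 0% and 50% stops, so the local fraction is t = (17 − 0)/(50 − 0) = 17/50 ≈ 0.34.
#c72c41 → (199, 44, 65); #ff6f61 → (255, 111, 97).
R = 199 + 0.34 × (255 − 199) = 218.04 → 218
G = 44 + 0.34 × (111 − 44) = 66.78 → 67
B = 65 + 0.34 × (97 − 65) = 75.88 → 76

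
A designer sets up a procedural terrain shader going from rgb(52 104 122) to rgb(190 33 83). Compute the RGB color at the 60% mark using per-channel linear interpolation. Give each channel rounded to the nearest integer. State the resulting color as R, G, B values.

60% corresponds to t = 0.6.
R = 52 + 0.6 × (190 − 52) = 52 + 0.6 × 138 = 134.8 → 135
G = 104 + 0.6 × (33 − 104) = 104 + 0.6 × -71 = 61.4 → 61
B = 122 + 0.6 × (83 − 122) = 122 + 0.6 × -39 = 98.6 → 99

(135, 61, 99)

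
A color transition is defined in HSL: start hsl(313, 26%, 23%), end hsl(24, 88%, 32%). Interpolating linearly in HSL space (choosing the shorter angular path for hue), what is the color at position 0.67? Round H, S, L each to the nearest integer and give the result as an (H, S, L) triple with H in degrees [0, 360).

(1, 68, 29)

Hue: 24 − 313 = -289°, but |-289| > 180 so the shorter arc goes the other way: Δh = -289 + 360 = 71°.
H = 313 + 0.67 × (71) = 360.57 → 361 → 361 mod 360 = 1°
S = 26 + 0.67 × (88 − 26) = 67.54 → 68%
L = 23 + 0.67 × (32 − 23) = 29.03 → 29%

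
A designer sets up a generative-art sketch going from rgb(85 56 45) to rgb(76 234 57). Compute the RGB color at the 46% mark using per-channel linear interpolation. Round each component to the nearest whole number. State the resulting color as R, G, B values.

(81, 138, 51)

46% corresponds to t = 0.46.
R = 85 + 0.46 × (76 − 85) = 85 + 0.46 × -9 = 80.86 → 81
G = 56 + 0.46 × (234 − 56) = 56 + 0.46 × 178 = 137.88 → 138
B = 45 + 0.46 × (57 − 45) = 45 + 0.46 × 12 = 50.52 → 51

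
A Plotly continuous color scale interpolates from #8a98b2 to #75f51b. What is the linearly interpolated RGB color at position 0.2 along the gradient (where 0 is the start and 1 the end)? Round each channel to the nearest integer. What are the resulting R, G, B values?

(134, 171, 148)

#8a98b2 → (138, 152, 178); #75f51b → (117, 245, 27).
R = 138 + 0.2 × (117 − 138) = 138 + 0.2 × -21 = 133.8 → 134
G = 152 + 0.2 × (245 − 152) = 152 + 0.2 × 93 = 170.6 → 171
B = 178 + 0.2 × (27 − 178) = 178 + 0.2 × -151 = 147.8 → 148
So the blended color is (134, 171, 148), about #86ab94.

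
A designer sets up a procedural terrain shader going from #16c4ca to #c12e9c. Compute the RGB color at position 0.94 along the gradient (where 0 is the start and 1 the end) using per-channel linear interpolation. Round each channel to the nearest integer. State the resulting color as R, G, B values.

(183, 55, 159)

#16c4ca → (22, 196, 202); #c12e9c → (193, 46, 156).
R = 22 + 0.94 × (193 − 22) = 22 + 0.94 × 171 = 182.74 → 183
G = 196 + 0.94 × (46 − 196) = 196 + 0.94 × -150 = 55 → 55
B = 202 + 0.94 × (156 − 202) = 202 + 0.94 × -46 = 158.76 → 159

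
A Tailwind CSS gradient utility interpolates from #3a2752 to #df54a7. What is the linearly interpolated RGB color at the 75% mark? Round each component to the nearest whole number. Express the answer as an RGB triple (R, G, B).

#3a2752 → (58, 39, 82); #df54a7 → (223, 84, 167).
75% corresponds to t = 0.75.
R = 58 + 0.75 × (223 − 58) = 58 + 0.75 × 165 = 181.75 → 182
G = 39 + 0.75 × (84 − 39) = 39 + 0.75 × 45 = 72.75 → 73
B = 82 + 0.75 × (167 − 82) = 82 + 0.75 × 85 = 145.75 → 146
So the blended color is (182, 73, 146), about #b64992.

(182, 73, 146)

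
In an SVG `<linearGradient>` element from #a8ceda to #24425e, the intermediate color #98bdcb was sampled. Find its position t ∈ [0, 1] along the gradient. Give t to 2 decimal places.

Invert the lerp on the G channel (largest span, 140): t = (189 − 206) / (66 − 206) = -17/-140 = 0.12143.
Check on R: (152 − 168)/(36 − 168) = 0.1212 ✓

0.12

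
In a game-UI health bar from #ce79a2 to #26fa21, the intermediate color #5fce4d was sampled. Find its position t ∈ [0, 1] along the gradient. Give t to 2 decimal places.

0.66

Invert the lerp on the R channel (largest span, 168): t = (95 − 206) / (38 − 206) = -111/-168 = 0.66071.
Check on G: (206 − 121)/(250 − 121) = 0.6589 ✓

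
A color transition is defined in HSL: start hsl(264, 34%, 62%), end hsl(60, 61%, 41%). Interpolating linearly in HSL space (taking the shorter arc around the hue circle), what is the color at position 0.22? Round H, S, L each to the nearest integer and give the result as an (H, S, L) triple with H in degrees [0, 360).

(298, 40, 57)

Hue: 60 − 264 = -204°, but |-204| > 180 so the shorter arc goes the other way: Δh = -204 + 360 = 156°.
H = 264 + 0.22 × (156) = 298.32 → 298°
S = 34 + 0.22 × (61 − 34) = 39.94 → 40%
L = 62 + 0.22 × (41 − 62) = 57.38 → 57%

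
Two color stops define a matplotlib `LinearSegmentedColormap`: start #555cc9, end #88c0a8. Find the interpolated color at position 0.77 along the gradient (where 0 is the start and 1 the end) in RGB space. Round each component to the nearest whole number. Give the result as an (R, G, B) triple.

#555cc9 → (85, 92, 201); #88c0a8 → (136, 192, 168).
R = 85 + 0.77 × (136 − 85) = 85 + 0.77 × 51 = 124.27 → 124
G = 92 + 0.77 × (192 − 92) = 92 + 0.77 × 100 = 169 → 169
B = 201 + 0.77 × (168 − 201) = 201 + 0.77 × -33 = 175.59 → 176
So the blended color is (124, 169, 176), about #7ca9b0.

(124, 169, 176)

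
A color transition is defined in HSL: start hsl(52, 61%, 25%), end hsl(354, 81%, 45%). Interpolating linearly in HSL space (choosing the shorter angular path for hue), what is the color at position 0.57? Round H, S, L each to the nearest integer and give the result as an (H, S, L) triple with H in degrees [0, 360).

Hue: 354 − 52 = 302°, but |302| > 180 so the shorter arc goes the other way: Δh = 302 − 360 = -58°.
H = 52 + 0.57 × (-58) = 18.94 → 19°
S = 61 + 0.57 × (81 − 61) = 72.4 → 72%
L = 25 + 0.57 × (45 − 25) = 36.4 → 36%

(19, 72, 36)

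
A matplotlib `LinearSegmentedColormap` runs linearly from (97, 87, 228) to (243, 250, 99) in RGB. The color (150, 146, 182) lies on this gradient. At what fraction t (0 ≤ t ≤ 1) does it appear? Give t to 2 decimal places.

Invert the lerp on the G channel (largest span, 163): t = (146 − 87) / (250 − 87) = 59/163 = 0.36196.
Check on R: (150 − 97)/(243 − 97) = 0.363 ✓

0.36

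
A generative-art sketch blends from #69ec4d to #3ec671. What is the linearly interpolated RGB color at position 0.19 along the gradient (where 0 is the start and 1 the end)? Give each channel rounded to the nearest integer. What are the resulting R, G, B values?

#69ec4d → (105, 236, 77); #3ec671 → (62, 198, 113).
R = 105 + 0.19 × (62 − 105) = 105 + 0.19 × -43 = 96.83 → 97
G = 236 + 0.19 × (198 − 236) = 236 + 0.19 × -38 = 228.78 → 229
B = 77 + 0.19 × (113 − 77) = 77 + 0.19 × 36 = 83.84 → 84

(97, 229, 84)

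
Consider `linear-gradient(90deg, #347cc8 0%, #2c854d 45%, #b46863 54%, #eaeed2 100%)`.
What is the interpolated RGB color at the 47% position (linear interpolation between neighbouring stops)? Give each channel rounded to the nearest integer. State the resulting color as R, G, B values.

(74, 127, 82)

47% lies between the 45% and 54% stops, so the local fraction is t = (47 − 45)/(54 − 45) = 2/9 ≈ 0.2222.
#2c854d → (44, 133, 77); #b46863 → (180, 104, 99).
R = 44 + 0.2222 × (180 − 44) = 74.219 → 74
G = 133 + 0.2222 × (104 − 133) = 126.556 → 127
B = 77 + 0.2222 × (99 − 77) = 81.888 → 82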